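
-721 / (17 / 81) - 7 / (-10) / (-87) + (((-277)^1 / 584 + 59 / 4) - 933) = -18803901113 / 4318680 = -4354.09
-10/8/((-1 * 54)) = 0.02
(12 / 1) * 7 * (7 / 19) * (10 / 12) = 25.79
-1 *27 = -27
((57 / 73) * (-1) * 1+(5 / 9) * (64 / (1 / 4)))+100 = 158627 / 657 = 241.44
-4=-4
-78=-78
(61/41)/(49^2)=61/98441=0.00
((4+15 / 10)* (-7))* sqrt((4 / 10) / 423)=-77* sqrt(470) / 1410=-1.18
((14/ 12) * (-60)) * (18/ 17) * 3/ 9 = -420/ 17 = -24.71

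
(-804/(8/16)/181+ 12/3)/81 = -884/14661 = -0.06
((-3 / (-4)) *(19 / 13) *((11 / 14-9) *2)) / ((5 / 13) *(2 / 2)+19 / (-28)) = 6555 / 107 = 61.26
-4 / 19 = -0.21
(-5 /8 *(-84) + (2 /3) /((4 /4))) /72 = 0.74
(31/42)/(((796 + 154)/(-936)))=-2418/3325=-0.73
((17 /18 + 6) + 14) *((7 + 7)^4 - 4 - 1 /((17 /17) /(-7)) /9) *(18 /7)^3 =4692043980 /343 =13679428.51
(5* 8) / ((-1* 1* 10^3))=-1 / 25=-0.04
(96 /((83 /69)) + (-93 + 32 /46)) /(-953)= 0.01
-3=-3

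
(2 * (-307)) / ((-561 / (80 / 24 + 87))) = 166394 / 1683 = 98.87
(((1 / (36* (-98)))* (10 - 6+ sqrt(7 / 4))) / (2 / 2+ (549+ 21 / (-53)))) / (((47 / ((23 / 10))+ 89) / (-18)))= 1219* sqrt(7) / 28740535656+ 1219 / 3592566957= 0.00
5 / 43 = 0.12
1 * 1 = 1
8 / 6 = 4 / 3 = 1.33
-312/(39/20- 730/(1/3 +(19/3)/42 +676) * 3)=177292960/731519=242.36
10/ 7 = 1.43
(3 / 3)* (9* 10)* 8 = 720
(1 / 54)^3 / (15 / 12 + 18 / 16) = 1 / 373977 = 0.00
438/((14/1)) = 219/7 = 31.29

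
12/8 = 3/2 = 1.50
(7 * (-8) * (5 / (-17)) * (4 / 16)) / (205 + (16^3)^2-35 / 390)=0.00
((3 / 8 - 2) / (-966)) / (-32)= -13 / 247296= -0.00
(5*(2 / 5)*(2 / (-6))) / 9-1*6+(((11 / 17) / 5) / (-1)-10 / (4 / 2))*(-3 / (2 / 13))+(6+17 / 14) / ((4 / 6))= 6732577 / 64260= 104.77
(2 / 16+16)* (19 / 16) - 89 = -8941 / 128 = -69.85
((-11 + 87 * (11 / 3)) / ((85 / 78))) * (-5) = -24024 / 17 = -1413.18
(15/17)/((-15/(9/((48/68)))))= -3/4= -0.75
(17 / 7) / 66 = 17 / 462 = 0.04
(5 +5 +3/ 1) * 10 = 130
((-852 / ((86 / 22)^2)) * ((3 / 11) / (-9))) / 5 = 3124 / 9245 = 0.34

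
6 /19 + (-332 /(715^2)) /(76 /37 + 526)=29964825452 /94888983475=0.32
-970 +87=-883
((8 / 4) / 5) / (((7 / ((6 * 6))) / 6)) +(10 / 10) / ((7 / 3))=447 / 35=12.77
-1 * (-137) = 137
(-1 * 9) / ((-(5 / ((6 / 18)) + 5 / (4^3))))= 576 / 965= 0.60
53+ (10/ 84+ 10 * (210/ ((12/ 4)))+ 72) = 34655/ 42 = 825.12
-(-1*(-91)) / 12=-7.58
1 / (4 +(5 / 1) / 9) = 9 / 41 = 0.22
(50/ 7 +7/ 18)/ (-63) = -949/ 7938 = -0.12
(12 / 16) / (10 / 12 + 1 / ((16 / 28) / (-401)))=-9 / 8411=-0.00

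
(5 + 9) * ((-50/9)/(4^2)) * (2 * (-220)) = 19250/9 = 2138.89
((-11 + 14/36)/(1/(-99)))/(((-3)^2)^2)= 2101/162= 12.97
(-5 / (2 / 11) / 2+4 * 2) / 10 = -23 / 40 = -0.58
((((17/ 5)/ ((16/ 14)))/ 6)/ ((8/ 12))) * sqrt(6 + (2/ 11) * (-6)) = 357 * sqrt(66)/ 1760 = 1.65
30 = 30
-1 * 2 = -2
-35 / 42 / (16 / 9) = -15 / 32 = -0.47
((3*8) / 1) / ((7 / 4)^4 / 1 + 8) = 2048 / 1483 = 1.38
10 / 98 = 5 / 49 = 0.10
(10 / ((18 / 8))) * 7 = 280 / 9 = 31.11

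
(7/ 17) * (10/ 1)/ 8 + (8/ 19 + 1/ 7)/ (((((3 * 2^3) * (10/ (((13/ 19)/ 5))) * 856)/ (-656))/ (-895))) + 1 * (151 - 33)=4366239497/ 36772904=118.74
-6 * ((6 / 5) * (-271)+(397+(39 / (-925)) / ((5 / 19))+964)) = -28739004 / 4625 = -6213.84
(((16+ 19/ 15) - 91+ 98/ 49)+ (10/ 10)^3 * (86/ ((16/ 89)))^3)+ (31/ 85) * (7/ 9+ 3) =2522247041743/ 23040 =109472527.85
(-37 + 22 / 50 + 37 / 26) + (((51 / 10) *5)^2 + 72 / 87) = 23220963 / 37700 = 615.94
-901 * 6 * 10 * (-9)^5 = 3192188940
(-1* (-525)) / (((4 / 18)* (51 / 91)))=143325 / 34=4215.44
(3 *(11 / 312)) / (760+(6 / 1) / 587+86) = 6457 / 51647232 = 0.00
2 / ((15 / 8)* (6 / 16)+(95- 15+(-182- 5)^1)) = -0.02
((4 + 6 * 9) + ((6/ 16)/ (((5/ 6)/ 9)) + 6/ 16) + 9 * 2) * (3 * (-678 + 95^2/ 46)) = -116247.34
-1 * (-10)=10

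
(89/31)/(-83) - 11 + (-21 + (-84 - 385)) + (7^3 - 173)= -851752/2573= -331.03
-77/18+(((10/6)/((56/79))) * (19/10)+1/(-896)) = 217/1152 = 0.19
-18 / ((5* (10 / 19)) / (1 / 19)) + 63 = 1566 / 25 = 62.64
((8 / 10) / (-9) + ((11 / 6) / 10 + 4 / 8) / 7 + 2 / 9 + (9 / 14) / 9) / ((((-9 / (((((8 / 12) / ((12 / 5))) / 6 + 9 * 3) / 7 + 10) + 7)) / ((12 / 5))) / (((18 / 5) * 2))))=-12.11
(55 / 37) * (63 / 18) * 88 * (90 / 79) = 1524600 / 2923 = 521.59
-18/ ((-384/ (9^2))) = 243/ 64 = 3.80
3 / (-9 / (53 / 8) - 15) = -53 / 289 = -0.18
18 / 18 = 1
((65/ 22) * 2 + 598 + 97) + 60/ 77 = 54030/ 77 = 701.69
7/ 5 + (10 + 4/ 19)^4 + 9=7089119172/ 651605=10879.47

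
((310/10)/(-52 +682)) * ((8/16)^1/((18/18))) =31/1260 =0.02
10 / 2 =5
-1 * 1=-1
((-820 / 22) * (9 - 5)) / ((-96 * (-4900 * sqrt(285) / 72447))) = -52111 * sqrt(285) / 646800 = -1.36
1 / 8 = 0.12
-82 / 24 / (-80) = 41 / 960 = 0.04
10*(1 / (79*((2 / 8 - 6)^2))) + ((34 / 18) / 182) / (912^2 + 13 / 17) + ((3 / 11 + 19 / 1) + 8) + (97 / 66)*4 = 353005830096407993 / 10647026701629318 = 33.16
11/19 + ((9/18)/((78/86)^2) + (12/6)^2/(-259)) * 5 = 53005343/14969682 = 3.54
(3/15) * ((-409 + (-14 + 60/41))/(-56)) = 2469/1640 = 1.51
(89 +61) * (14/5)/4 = 105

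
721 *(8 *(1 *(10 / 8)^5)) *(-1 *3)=-52807.62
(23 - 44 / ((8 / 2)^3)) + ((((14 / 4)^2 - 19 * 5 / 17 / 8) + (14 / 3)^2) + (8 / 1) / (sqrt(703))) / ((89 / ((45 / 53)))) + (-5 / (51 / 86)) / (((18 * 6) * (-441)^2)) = 360 * sqrt(703) / 3316051 + 457393878024263 / 20211427034064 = 22.63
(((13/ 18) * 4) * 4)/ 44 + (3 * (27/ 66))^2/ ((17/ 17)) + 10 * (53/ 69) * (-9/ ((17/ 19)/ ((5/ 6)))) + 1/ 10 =-532396627/ 8515980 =-62.52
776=776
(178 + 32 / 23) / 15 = 4126 / 345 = 11.96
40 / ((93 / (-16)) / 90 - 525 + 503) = -1.81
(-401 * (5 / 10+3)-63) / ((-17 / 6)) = 8799 / 17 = 517.59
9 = 9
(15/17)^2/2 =225/578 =0.39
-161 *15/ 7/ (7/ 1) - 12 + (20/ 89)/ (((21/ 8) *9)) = -1030727/ 16821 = -61.28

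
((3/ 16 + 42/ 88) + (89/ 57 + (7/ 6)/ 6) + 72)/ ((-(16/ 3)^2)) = -2239763/ 856064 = -2.62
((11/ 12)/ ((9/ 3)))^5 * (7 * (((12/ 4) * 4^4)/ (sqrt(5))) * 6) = 38.42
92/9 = 10.22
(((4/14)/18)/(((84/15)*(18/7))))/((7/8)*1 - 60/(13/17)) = -65/4575123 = -0.00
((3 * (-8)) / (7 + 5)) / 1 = -2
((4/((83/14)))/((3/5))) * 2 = 2.25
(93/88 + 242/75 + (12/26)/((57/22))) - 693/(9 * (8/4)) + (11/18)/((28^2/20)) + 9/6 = -3896870693/119819700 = -32.52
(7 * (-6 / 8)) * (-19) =399 / 4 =99.75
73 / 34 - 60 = -1967 / 34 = -57.85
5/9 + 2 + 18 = 185/9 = 20.56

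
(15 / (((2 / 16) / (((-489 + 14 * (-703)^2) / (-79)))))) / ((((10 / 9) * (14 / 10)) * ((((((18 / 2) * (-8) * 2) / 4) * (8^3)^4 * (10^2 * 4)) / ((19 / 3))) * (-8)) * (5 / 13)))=-1708853939 / 121605986032025600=-0.00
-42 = -42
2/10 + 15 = 15.20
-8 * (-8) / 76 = 16 / 19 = 0.84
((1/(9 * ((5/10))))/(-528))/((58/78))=-13/22968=-0.00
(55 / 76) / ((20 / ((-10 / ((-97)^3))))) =55 / 138726296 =0.00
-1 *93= -93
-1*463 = -463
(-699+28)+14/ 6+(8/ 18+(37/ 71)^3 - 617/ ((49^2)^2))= -12405974091230260/ 18569571216399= -668.08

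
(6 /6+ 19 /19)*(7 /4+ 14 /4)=10.50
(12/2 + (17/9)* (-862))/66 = -7300/297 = -24.58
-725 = -725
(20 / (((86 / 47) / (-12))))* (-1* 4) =22560 / 43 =524.65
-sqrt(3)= -1.73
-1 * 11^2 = -121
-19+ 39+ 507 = 527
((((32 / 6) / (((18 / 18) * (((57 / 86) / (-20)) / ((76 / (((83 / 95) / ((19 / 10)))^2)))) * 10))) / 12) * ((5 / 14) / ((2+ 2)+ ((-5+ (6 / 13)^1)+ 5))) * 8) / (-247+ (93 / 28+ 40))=46623640960 / 30762478161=1.52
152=152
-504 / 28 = -18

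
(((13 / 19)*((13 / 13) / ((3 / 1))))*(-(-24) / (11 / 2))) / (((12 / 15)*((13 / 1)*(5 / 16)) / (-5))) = -320 / 209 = -1.53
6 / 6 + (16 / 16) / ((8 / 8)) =2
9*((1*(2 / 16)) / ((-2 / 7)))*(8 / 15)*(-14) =147 / 5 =29.40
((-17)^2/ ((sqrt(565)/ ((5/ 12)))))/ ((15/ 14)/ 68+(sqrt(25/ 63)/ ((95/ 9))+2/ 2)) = -177732688 * sqrt(3955)/ 38013412553+24010902034 * sqrt(565)/ 114040237659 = 4.71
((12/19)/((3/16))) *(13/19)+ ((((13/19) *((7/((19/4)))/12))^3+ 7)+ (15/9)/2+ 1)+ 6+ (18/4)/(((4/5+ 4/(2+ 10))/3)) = 627316071911/21594059379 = 29.05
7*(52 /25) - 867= -21311 /25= -852.44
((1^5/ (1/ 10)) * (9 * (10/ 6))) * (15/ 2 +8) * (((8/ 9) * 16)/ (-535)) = -19840/ 321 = -61.81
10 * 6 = 60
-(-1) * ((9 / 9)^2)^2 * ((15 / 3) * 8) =40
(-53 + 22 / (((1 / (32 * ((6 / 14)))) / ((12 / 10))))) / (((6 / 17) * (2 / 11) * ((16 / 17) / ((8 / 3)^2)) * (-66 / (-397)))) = 1241066861 / 5670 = 218883.04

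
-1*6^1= -6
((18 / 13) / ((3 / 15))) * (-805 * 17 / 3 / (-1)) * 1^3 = 410550 / 13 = 31580.77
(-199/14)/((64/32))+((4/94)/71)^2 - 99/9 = -5645733371/311795932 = -18.11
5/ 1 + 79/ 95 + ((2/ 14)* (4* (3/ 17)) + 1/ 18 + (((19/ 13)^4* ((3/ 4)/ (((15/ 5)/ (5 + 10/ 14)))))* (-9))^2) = 4006026373789111171/ 1161951310914030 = 3447.67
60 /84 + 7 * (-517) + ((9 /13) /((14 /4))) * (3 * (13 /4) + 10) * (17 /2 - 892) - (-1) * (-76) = -7145.76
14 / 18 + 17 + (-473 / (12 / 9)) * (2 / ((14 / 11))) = -136001 / 252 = -539.69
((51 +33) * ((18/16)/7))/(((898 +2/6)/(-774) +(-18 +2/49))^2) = 174763349334/4732430422225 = 0.04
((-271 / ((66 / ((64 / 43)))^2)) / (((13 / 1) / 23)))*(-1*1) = 6382592 / 26176293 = 0.24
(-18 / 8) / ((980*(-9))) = 1 / 3920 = 0.00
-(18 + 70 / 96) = -18.73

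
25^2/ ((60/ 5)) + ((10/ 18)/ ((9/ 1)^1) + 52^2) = 892991/ 324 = 2756.15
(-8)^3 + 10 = -502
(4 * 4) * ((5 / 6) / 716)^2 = 25 / 1153476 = 0.00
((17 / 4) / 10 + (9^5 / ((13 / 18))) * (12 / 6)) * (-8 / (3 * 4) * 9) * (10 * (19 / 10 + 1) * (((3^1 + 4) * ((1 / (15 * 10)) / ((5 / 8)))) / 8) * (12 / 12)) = -17261248543 / 65000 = -265557.67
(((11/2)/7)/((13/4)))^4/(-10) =-117128/342874805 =-0.00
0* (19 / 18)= 0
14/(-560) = -1/40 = -0.02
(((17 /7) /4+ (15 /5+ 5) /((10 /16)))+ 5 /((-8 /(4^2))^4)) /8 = 13077 /1120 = 11.68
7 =7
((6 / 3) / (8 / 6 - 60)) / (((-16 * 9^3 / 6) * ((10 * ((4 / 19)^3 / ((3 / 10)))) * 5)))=6859 / 608256000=0.00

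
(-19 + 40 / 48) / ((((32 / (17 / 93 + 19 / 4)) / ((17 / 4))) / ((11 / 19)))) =-37402805 / 5428224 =-6.89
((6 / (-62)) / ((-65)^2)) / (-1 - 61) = 3 / 8120450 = 0.00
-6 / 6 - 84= -85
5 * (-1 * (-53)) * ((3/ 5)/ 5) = 159/ 5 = 31.80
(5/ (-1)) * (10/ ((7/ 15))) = -750/ 7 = -107.14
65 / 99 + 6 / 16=817 / 792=1.03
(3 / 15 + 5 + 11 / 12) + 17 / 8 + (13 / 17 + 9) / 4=21793 / 2040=10.68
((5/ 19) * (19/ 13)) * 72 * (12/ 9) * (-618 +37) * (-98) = 27330240/ 13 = 2102326.15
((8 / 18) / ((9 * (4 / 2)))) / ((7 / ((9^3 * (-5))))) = -90 / 7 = -12.86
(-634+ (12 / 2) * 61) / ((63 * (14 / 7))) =-134 / 63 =-2.13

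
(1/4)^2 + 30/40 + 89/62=1115/496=2.25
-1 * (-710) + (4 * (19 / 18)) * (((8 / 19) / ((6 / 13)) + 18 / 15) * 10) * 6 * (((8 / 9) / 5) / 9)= 2626478 / 3645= 720.57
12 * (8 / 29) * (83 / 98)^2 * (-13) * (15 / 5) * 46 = -296612784 / 69629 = -4259.90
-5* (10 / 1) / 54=-25 / 27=-0.93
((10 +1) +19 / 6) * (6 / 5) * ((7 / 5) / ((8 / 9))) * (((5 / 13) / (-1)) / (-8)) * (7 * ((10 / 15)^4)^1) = 833 / 468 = 1.78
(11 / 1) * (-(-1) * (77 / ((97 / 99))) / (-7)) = -11979 / 97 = -123.49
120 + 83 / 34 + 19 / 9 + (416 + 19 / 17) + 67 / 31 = 5158783 / 9486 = 543.83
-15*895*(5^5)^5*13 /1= -52012503147125244140625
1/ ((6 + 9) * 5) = 1/ 75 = 0.01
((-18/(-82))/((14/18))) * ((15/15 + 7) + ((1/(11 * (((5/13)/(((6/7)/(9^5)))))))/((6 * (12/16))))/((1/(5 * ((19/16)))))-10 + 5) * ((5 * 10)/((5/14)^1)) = 818420375/6904359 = 118.54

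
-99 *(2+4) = -594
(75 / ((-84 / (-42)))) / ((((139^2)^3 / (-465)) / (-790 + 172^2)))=-502095375 / 7212549413161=-0.00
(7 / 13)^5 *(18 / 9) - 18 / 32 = -2803813 / 5940688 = -0.47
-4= -4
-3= -3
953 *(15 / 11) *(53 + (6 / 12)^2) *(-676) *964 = -496052338860 / 11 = -45095667169.09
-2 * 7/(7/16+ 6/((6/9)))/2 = -112/151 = -0.74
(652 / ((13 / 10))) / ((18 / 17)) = 473.68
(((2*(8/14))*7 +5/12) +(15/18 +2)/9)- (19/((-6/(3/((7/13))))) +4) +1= 17671/756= 23.37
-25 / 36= -0.69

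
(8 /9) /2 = 4 /9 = 0.44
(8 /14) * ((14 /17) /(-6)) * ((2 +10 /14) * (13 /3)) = -988 /1071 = -0.92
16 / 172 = 4 / 43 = 0.09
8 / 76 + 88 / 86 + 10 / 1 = 9092 / 817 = 11.13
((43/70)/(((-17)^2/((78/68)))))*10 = 1677/68782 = 0.02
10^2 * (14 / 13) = 1400 / 13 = 107.69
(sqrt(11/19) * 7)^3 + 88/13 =157.87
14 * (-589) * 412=-3397352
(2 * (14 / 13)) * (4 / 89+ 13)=32508 / 1157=28.10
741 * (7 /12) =1729 /4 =432.25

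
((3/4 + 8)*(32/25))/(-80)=-7/50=-0.14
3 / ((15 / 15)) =3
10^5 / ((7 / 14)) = 200000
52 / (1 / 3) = 156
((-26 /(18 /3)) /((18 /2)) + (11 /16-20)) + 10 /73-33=-52.66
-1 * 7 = -7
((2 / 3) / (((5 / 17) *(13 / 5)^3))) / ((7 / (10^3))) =850000 / 46137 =18.42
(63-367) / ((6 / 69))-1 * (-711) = -2785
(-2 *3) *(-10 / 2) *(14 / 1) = 420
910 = 910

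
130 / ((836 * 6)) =65 / 2508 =0.03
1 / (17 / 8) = 8 / 17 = 0.47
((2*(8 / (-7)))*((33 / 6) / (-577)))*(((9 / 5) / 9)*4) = 352 / 20195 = 0.02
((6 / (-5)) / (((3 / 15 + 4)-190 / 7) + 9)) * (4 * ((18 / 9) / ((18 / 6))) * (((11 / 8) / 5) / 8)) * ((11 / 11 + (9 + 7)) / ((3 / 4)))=1309 / 7320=0.18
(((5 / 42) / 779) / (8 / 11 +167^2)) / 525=11 / 1053932991930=0.00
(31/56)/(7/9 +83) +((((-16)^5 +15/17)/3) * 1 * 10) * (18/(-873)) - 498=14949490241429/208882128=71569.03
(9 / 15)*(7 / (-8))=-21 / 40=-0.52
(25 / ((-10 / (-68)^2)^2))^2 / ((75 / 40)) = 228581619826688 / 15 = 15238774655112.53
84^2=7056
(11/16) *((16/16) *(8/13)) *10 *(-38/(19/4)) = -440/13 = -33.85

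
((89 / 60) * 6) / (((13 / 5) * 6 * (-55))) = -89 / 8580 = -0.01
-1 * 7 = -7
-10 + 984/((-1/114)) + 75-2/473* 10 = -112111.04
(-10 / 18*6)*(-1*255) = 850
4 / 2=2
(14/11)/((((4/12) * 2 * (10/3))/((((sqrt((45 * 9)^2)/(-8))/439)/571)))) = -5103/44117744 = -0.00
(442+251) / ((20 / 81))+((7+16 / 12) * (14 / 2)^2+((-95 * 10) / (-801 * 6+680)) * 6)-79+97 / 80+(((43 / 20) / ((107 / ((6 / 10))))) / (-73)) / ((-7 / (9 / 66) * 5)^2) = 4497916686068095973 / 1433106860955000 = 3138.58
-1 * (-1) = 1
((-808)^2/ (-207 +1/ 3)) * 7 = -3427536/ 155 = -22113.14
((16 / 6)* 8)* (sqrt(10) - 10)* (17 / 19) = -130.52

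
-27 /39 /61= -9 /793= -0.01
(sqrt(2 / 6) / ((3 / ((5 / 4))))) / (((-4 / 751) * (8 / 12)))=-3755 * sqrt(3) / 96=-67.75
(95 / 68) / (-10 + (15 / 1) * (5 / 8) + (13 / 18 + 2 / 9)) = 1710 / 391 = 4.37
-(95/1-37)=-58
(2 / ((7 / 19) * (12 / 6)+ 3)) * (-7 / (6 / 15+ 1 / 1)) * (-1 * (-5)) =-950 / 71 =-13.38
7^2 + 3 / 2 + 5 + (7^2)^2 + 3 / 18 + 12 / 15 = 2457.47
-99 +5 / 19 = -1876 / 19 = -98.74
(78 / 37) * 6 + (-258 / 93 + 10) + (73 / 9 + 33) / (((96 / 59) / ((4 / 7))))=29753281 / 867132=34.31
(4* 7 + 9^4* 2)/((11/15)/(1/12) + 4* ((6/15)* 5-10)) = -32875/58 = -566.81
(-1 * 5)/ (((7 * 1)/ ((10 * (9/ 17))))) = -450/ 119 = -3.78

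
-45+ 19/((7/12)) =-87/7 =-12.43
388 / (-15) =-388 / 15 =-25.87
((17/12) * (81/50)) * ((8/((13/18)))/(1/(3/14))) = 12393/2275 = 5.45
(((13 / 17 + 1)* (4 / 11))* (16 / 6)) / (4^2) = 20 / 187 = 0.11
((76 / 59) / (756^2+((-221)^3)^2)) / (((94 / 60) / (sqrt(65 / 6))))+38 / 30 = 380 * sqrt(390) / 323075119636610461+19 / 15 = 1.27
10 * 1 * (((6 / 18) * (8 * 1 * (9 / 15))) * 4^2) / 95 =256 / 95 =2.69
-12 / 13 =-0.92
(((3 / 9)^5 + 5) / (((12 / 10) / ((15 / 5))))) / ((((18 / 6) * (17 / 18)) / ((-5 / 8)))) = -3800 / 1377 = -2.76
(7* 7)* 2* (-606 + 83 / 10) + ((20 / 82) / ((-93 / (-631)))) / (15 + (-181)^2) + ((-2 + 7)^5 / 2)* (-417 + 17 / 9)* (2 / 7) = -1600220103087577 / 6561181620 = -243892.06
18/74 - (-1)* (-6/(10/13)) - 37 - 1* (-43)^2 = -350308/185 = -1893.56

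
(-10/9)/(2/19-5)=190/837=0.23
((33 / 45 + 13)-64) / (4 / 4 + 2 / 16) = -6032 / 135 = -44.68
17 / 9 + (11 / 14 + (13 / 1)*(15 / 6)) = 2216 / 63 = 35.17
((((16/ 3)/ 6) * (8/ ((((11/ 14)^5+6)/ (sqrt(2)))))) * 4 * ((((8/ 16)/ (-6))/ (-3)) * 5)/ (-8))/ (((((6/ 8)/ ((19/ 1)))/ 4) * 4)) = -326996992 * sqrt(2)/ 164656557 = -2.81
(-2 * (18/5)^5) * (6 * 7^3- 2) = -7769903616/3125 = -2486369.16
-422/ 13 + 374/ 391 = -9420/ 299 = -31.51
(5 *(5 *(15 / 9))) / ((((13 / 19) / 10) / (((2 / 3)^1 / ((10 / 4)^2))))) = 7600 / 117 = 64.96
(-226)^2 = 51076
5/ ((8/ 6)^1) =15/ 4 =3.75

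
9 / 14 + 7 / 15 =233 / 210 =1.11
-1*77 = -77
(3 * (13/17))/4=39/68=0.57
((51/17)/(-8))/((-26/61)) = 183/208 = 0.88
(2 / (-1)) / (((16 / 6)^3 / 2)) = -27 / 128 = -0.21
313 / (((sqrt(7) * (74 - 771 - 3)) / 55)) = -3443 * sqrt(7) / 980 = -9.30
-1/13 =-0.08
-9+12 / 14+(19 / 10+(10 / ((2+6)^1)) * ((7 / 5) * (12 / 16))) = -2761 / 560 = -4.93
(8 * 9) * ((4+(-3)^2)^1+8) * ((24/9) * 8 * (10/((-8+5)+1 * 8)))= 64512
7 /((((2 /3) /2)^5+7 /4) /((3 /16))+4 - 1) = 5103 /9007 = 0.57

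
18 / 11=1.64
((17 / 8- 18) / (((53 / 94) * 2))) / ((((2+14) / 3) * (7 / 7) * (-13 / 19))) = 340233 / 88192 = 3.86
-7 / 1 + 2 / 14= -6.86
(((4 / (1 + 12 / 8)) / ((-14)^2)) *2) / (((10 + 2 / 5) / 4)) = 4 / 637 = 0.01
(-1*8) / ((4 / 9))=-18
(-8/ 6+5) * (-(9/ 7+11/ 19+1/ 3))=-9647/ 1197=-8.06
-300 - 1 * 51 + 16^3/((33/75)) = 98539/11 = 8958.09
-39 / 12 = -13 / 4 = -3.25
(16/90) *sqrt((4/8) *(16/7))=0.19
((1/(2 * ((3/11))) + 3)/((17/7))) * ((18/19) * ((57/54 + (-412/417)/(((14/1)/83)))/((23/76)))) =-4877858/163047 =-29.92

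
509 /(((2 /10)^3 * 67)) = 63625 /67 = 949.63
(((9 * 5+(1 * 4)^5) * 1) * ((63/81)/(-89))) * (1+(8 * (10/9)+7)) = -1137416/7209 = -157.78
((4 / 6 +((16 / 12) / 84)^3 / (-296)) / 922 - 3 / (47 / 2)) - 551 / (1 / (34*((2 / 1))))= -37468.13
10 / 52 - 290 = -289.81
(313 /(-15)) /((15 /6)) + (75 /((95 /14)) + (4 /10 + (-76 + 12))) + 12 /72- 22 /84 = -608368 /9975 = -60.99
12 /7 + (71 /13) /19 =2.00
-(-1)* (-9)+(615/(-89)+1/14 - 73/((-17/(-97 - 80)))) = -16435061/21182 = -775.90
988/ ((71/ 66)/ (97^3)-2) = -494.00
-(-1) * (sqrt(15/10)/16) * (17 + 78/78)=9 * sqrt(6)/16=1.38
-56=-56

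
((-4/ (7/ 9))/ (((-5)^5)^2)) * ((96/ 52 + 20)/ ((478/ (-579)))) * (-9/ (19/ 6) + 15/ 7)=-275265864/ 28248212890625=-0.00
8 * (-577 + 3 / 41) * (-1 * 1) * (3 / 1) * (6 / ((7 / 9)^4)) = 227018.42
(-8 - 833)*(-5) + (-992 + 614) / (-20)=42239 / 10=4223.90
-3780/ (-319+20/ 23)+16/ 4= 4304/ 271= 15.88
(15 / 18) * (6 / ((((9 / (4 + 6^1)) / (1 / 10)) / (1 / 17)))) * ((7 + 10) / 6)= 5 / 54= 0.09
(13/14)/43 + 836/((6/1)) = 251675/1806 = 139.35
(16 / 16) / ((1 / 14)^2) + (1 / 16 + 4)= 3201 / 16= 200.06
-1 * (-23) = 23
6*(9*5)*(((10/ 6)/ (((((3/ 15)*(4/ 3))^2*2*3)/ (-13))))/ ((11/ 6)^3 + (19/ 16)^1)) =-1865.55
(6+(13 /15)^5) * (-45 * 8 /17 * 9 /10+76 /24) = -103.12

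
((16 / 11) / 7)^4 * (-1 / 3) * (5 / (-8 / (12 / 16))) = 10240 / 35153041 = 0.00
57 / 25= 2.28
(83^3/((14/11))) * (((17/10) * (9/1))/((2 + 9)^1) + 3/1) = 39453303/20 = 1972665.15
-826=-826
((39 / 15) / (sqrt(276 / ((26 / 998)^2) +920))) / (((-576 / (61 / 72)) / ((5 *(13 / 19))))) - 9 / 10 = -9 / 10 - 134017 *sqrt(17219939) / 27137521787904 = -0.90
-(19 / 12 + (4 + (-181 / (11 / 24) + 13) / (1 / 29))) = 1461211 / 132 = 11069.78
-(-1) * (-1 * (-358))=358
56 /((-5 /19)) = -1064 /5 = -212.80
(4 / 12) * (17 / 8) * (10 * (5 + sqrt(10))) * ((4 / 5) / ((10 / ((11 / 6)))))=187 * sqrt(10) / 180 + 187 / 36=8.48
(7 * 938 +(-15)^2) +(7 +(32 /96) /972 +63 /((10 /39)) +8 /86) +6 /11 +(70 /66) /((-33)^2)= 5878199638243 /834457140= 7044.34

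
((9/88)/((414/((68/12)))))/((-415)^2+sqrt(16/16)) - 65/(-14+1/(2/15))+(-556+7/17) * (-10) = 197898916913569/35555713248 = 5565.88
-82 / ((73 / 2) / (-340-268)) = 1365.92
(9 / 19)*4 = 36 / 19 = 1.89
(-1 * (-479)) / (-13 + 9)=-479 / 4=-119.75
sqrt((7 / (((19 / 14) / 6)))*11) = 14*sqrt(627) / 19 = 18.45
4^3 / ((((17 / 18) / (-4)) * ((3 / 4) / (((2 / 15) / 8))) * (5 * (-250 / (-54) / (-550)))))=304128 / 2125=143.12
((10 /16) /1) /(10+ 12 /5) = 25 /496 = 0.05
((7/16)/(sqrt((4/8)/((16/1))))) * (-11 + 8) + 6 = 6 - 21 * sqrt(2)/4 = -1.42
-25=-25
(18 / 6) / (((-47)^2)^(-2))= 14639043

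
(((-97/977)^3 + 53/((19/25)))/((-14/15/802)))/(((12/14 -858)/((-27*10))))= -6689160488089863/354378436540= -18875.75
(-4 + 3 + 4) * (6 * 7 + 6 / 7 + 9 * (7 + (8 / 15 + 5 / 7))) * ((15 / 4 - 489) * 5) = -11931327 / 14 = -852237.64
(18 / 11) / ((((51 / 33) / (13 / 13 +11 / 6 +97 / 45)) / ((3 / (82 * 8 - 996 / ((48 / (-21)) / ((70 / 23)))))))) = 61962 / 7750385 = 0.01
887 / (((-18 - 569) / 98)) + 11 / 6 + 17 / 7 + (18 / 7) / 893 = -3166352971 / 22016022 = -143.82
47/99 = 0.47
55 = 55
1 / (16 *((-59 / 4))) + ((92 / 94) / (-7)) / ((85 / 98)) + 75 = 70555521 / 942820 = 74.83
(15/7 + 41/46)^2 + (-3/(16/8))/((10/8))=4150541/518420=8.01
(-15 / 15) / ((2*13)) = -1 / 26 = -0.04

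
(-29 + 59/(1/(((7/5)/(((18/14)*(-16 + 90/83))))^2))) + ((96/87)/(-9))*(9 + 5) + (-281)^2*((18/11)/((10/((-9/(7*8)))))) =-29204123009434379/13860695910600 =-2106.97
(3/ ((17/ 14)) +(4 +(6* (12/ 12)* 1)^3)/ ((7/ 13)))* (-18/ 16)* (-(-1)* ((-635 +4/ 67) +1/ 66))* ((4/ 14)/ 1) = 205999281069/ 2455684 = 83886.72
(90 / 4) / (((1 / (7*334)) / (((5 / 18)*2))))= 29225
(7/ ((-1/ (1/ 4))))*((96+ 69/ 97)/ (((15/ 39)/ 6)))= -2561013/ 970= -2640.22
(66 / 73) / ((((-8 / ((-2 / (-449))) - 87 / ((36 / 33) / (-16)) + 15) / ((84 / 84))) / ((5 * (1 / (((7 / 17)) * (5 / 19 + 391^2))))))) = -3553 / 24986123764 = -0.00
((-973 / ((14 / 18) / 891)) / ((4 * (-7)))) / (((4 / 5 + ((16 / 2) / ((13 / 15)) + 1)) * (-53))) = -24150555 / 354676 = -68.09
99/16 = 6.19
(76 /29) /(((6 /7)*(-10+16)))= 133 /261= 0.51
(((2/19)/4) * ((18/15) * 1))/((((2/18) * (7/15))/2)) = 162/133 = 1.22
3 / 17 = 0.18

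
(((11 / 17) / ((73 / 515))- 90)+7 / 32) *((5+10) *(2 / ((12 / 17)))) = -16920565 / 4672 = -3621.70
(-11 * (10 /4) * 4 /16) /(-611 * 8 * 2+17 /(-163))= 1793 /2549608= 0.00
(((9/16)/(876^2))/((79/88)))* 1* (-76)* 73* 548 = -28633/11534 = -2.48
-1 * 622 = -622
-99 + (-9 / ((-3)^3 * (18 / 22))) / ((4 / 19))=-10483 / 108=-97.06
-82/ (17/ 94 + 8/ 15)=-114.82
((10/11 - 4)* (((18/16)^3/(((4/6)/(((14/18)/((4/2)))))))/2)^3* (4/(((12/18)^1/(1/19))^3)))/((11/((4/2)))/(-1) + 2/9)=20331439842231/246278750512087040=0.00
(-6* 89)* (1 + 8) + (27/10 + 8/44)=-528343/110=-4803.12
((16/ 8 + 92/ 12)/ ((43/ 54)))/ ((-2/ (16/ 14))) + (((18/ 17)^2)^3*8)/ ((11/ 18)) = 919834152264/ 79919490959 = 11.51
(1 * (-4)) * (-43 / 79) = 172 / 79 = 2.18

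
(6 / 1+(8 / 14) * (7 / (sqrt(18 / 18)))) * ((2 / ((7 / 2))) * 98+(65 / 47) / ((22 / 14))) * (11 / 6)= 147035 / 141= 1042.80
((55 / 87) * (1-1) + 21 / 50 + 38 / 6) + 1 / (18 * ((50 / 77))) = 1231 / 180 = 6.84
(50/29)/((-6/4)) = -100/87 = -1.15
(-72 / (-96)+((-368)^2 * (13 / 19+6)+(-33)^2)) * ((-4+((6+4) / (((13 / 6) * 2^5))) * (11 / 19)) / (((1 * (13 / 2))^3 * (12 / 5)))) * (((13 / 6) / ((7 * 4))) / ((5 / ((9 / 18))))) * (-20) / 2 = 2665242452035 / 6395695488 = 416.72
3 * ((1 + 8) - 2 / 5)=129 / 5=25.80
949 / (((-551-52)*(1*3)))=-949 / 1809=-0.52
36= 36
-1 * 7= -7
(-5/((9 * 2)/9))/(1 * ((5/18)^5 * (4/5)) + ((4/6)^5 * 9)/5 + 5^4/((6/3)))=-5904900/738675497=-0.01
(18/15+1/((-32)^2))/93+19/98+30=704780021/23331840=30.21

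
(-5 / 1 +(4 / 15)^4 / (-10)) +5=-128 / 253125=-0.00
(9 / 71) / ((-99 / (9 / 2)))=-9 / 1562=-0.01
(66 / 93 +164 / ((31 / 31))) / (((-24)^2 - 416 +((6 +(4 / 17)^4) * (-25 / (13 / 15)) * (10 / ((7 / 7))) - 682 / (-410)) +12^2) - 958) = -1136511172290 / 16449739250527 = -0.07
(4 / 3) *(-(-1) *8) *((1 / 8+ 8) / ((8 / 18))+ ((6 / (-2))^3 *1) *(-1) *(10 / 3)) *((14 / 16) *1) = 8085 / 8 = 1010.62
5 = 5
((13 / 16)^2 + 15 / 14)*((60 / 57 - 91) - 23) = -3329519 / 17024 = -195.58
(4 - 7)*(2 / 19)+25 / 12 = 403 / 228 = 1.77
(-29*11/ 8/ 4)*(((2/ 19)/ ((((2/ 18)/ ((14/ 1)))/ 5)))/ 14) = -14355/ 304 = -47.22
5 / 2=2.50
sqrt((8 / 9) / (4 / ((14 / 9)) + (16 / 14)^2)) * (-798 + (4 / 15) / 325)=-382.07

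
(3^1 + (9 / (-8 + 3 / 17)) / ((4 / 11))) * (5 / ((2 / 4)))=-435 / 266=-1.64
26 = 26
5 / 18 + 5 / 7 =0.99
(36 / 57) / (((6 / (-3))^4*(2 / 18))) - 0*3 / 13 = 27 / 76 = 0.36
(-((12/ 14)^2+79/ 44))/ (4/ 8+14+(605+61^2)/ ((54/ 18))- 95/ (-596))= -812795/ 467943091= -0.00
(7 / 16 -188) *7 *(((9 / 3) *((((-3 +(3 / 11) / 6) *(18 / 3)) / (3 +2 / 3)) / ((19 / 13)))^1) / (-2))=-479274705 / 73568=-6514.72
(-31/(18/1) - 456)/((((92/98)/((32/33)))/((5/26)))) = -734020/8073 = -90.92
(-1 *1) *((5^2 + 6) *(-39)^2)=-47151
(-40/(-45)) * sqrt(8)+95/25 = 16 * sqrt(2)/9+19/5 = 6.31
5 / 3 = 1.67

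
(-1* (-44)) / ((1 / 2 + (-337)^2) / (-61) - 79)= -5368 / 236777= -0.02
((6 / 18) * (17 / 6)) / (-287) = -17 / 5166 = -0.00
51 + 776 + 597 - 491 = 933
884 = 884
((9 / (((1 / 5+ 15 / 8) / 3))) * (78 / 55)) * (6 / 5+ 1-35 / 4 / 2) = -183222 / 4565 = -40.14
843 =843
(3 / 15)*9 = 9 / 5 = 1.80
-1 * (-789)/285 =263/95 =2.77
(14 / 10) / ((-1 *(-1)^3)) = 1.40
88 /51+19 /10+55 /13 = 52087 /6630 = 7.86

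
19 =19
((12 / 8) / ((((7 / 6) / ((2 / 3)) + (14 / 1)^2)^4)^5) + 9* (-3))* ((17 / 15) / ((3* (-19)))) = 1406763529865150055307222070078596676806053736038317848198457 / 2620441869356652063807570522695425182285786371069177474868285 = 0.54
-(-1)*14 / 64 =7 / 32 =0.22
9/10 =0.90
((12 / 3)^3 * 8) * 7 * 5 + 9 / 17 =304649 / 17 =17920.53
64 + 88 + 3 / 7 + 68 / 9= 10079 / 63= 159.98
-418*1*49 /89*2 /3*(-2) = 81928 /267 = 306.85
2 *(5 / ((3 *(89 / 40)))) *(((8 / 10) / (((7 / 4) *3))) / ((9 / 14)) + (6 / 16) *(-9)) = -4.70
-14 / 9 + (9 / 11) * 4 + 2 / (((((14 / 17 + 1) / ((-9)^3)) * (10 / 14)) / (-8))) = 8956.66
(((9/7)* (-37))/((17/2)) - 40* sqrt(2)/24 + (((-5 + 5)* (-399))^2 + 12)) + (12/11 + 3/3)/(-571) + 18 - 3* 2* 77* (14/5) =-1271.56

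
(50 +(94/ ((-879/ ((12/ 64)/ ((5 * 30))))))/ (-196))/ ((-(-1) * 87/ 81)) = 31011120423/ 666164800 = 46.55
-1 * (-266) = 266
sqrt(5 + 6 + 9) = 2 * sqrt(5) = 4.47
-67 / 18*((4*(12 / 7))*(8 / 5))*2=-8576 / 105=-81.68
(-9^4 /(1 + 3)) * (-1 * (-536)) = -879174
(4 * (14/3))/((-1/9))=-168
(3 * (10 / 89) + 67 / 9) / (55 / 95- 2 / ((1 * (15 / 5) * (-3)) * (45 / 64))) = 5329215 / 612943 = 8.69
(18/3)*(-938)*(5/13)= -28140/13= -2164.62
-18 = -18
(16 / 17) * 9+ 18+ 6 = 552 / 17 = 32.47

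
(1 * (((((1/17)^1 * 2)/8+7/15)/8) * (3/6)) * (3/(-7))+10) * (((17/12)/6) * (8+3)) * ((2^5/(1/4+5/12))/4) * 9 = 12550197/4480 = 2801.38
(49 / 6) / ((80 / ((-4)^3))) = -98 / 15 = -6.53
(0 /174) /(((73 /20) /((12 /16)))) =0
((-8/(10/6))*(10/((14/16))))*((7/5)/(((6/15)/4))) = -768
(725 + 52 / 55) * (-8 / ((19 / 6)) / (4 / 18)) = -8624232 / 1045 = -8252.85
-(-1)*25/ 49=25/ 49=0.51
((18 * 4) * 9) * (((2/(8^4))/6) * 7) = 189/512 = 0.37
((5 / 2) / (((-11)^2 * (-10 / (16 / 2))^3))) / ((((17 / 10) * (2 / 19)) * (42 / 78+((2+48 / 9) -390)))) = 23712 / 153277355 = 0.00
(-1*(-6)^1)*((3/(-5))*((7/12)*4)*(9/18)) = -21/5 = -4.20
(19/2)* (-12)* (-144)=16416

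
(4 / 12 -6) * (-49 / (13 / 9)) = 2499 / 13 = 192.23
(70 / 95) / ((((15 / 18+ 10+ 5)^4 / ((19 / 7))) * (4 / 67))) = 43416 / 81450625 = 0.00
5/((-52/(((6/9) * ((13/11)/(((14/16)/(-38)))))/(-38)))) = -0.09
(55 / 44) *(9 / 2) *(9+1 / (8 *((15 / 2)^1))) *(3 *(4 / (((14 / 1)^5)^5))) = 4869 / 359990366446786984916121812992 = 0.00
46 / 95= 0.48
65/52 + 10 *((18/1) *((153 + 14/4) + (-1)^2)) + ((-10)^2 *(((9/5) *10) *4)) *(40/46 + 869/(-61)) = -381382385/5612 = -67958.37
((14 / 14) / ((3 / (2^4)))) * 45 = 240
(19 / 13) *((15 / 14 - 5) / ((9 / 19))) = -12.12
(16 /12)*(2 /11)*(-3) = -8 /11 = -0.73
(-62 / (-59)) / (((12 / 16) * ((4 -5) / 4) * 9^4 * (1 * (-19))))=992 / 22064643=0.00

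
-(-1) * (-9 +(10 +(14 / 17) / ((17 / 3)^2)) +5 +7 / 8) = 271223 / 39304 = 6.90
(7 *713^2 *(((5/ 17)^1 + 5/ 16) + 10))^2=105401267722157922025/ 73984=1424649488026572.26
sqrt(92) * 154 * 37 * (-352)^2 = 1412009984 * sqrt(23) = 6771761992.50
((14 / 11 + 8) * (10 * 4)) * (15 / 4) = 15300 / 11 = 1390.91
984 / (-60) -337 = -1767 / 5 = -353.40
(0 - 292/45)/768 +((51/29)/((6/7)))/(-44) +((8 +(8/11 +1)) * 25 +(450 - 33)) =1819414913/2756160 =660.13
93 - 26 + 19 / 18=1225 / 18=68.06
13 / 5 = 2.60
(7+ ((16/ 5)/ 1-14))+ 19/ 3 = 38/ 15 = 2.53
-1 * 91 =-91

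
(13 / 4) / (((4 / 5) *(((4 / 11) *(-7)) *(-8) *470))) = 143 / 336896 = 0.00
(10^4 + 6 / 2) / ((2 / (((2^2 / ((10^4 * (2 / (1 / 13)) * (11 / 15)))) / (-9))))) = -0.01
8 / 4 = 2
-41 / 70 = -0.59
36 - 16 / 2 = 28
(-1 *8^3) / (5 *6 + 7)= -13.84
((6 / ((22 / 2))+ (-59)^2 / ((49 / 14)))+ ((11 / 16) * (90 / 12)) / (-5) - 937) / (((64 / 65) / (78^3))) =542343829365 / 19712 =27513384.20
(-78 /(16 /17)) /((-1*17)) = 39 /8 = 4.88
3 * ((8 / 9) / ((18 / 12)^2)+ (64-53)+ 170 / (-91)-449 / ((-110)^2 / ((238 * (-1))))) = 818689051 / 14864850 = 55.08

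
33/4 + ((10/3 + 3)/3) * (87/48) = 1739/144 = 12.08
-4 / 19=-0.21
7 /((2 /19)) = 66.50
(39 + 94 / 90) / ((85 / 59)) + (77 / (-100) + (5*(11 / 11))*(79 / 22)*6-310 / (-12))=1589803 / 9900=160.59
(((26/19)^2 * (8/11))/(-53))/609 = -5408/128171967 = -0.00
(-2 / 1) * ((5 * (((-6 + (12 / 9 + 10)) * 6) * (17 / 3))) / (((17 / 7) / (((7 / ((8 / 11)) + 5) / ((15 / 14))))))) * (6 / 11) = -61152 / 11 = -5559.27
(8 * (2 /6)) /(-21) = -8 /63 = -0.13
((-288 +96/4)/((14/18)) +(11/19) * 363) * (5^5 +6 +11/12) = -30769739/76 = -404864.99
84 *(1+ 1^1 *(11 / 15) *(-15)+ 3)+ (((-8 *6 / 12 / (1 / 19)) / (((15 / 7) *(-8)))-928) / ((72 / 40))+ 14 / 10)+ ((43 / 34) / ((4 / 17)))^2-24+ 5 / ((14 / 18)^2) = -459996161 / 423360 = -1086.54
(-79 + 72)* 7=-49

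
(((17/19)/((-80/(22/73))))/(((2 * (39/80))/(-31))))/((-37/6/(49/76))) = -284053/25351586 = -0.01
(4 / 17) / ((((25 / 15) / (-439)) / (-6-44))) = 52680 / 17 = 3098.82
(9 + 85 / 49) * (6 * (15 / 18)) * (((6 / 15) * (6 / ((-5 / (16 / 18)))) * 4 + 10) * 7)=327172 / 105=3115.92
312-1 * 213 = 99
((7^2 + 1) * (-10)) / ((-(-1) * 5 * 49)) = -100 / 49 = -2.04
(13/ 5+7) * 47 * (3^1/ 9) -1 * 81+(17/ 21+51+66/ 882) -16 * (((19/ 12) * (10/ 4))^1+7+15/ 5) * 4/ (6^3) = 2324813/ 19845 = 117.15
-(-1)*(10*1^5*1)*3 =30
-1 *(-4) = 4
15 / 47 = 0.32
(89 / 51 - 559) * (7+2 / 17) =-3438820 / 867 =-3966.34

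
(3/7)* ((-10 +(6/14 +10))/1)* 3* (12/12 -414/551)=3699/26999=0.14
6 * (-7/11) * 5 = -210/11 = -19.09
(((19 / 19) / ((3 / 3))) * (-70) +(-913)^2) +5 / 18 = 15002987 / 18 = 833499.28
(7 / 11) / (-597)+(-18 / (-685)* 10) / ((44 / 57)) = 305302 / 899679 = 0.34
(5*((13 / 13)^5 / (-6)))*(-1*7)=35 / 6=5.83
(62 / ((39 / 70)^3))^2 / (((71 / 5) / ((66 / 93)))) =1604732360000000 / 249830807031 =6423.28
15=15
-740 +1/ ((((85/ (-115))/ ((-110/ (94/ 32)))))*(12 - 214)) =-59737500/ 80699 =-740.25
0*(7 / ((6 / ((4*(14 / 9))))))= 0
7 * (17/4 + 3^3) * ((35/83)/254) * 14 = 214375/42164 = 5.08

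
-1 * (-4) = 4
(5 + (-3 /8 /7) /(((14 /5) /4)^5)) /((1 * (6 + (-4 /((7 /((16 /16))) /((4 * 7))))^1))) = -0.47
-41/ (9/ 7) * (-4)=1148/ 9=127.56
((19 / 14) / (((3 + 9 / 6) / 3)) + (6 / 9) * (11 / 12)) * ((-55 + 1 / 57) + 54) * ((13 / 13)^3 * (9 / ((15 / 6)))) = -1528 / 285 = -5.36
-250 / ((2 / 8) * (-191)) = 1000 / 191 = 5.24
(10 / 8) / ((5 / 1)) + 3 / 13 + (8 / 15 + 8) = 7031 / 780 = 9.01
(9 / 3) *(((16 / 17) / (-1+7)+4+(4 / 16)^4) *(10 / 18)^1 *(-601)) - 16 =-163867303 / 39168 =-4183.70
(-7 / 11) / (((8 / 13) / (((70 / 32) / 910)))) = -7 / 2816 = -0.00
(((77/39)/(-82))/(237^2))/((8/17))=-1309/1437027696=-0.00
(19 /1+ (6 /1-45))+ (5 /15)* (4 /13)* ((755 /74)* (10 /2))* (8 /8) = -21310 /1443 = -14.77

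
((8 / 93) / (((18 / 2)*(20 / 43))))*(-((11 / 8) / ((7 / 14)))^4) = -629563 / 535680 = -1.18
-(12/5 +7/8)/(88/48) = -393/220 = -1.79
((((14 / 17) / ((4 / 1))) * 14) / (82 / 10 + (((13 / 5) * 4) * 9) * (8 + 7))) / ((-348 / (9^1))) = -735 / 13924292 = -0.00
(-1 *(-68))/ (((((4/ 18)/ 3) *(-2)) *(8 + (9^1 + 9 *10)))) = -459/ 107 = -4.29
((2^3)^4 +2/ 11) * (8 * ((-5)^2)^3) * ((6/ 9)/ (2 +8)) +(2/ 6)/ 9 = 34134848.52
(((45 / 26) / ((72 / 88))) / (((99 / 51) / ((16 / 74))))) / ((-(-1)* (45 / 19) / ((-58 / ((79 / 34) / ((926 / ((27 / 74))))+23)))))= -4718570048 / 18809353251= -0.25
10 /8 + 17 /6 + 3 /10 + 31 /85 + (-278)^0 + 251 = 261883 /1020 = 256.75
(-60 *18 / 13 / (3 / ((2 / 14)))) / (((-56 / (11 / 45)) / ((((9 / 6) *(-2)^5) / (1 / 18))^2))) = 8211456 / 637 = 12890.83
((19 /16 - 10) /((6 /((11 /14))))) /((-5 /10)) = 517 /224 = 2.31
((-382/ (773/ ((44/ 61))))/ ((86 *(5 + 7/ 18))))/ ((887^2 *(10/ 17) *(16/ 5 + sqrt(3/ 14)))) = -26183808/ 49361396900552693 + 584460 *sqrt(42)/ 49361396900552693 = -0.00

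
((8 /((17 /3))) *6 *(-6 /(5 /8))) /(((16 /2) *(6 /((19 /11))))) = -2736 /935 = -2.93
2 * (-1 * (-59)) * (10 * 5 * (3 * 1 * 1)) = 17700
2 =2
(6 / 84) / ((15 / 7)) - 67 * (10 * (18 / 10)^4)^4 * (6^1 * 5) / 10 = -35755877564036295811 / 1464843750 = -24409345750.38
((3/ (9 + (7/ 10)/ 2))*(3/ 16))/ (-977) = -45/ 730796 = -0.00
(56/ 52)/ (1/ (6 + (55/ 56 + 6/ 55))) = 21841/ 2860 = 7.64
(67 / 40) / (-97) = -67 / 3880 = -0.02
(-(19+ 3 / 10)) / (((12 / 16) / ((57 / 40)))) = -3667 / 100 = -36.67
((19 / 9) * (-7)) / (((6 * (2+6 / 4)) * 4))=-19 / 108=-0.18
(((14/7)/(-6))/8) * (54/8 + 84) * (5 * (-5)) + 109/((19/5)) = 123.22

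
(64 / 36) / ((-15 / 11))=-176 / 135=-1.30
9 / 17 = 0.53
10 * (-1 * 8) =-80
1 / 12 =0.08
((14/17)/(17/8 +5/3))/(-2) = -24/221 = -0.11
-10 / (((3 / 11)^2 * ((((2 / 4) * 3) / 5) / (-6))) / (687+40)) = 17593400 / 9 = 1954822.22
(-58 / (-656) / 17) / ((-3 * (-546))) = 29 / 9133488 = 0.00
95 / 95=1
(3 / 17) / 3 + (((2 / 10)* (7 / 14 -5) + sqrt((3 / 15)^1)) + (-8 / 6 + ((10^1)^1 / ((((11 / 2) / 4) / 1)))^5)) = sqrt(5) / 5 + 1670989394441 / 82136010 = 20344.62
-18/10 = -9/5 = -1.80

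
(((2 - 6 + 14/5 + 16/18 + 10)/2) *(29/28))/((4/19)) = 60059/2520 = 23.83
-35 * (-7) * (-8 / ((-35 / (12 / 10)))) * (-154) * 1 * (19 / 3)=-327712 / 5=-65542.40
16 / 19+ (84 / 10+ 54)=6008 / 95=63.24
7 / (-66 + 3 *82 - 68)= 1 / 16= 0.06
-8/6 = -4/3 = -1.33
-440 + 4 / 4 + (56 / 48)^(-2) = -21475 / 49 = -438.27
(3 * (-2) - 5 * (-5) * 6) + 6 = 150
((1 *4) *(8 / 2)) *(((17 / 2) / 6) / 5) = 68 / 15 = 4.53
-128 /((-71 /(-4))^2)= -2048 /5041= -0.41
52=52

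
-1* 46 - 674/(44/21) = -8089/22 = -367.68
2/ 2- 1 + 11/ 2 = 11/ 2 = 5.50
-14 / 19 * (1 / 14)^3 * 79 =-79 / 3724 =-0.02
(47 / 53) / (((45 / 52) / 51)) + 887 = 746713 / 795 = 939.26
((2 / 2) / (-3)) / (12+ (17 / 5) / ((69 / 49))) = -115 / 4973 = -0.02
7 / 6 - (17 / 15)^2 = -53 / 450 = -0.12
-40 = -40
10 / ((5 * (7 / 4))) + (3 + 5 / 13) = 412 / 91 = 4.53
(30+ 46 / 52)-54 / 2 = 101 / 26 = 3.88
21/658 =0.03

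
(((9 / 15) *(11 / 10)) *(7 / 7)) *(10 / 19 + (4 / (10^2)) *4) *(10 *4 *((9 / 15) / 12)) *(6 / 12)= 5379 / 11875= 0.45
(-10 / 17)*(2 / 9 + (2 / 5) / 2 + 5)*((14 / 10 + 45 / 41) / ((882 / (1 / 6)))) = -62464 / 41495895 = -0.00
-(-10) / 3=10 / 3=3.33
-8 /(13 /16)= -128 /13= -9.85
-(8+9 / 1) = -17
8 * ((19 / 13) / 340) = 38 / 1105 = 0.03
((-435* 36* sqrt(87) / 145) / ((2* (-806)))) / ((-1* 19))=-27* sqrt(87) / 7657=-0.03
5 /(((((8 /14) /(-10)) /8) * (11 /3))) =-2100 /11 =-190.91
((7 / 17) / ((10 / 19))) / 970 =133 / 164900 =0.00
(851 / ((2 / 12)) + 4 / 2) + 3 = 5111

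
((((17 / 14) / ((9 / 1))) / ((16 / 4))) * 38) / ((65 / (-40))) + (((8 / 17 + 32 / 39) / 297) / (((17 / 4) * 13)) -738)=-225050783156 / 304621317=-738.79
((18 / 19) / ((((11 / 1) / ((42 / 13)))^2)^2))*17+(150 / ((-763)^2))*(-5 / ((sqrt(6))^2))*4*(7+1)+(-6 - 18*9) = -776540232926877304 / 4625373700758811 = -167.89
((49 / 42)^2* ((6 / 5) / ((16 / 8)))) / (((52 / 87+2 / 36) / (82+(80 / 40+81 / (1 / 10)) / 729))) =8609839 / 82863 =103.90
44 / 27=1.63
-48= -48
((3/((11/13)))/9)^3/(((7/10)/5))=109850/251559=0.44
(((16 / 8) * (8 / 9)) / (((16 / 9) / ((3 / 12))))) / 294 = 0.00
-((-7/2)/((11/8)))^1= 28/11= 2.55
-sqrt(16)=-4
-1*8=-8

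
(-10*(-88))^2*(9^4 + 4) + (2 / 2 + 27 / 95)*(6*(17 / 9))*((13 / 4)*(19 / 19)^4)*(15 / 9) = 869353069481 / 171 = 5083936078.84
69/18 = 23/6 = 3.83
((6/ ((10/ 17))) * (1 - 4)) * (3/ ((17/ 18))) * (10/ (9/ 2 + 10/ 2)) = -1944/ 19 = -102.32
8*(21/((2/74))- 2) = 6200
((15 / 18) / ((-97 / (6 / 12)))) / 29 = -5 / 33756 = -0.00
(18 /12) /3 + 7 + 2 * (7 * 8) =239 /2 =119.50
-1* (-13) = 13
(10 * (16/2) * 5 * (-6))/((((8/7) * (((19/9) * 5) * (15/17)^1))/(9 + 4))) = -55692/19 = -2931.16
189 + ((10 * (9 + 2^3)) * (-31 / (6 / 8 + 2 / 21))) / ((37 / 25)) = -10570497 / 2627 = -4023.79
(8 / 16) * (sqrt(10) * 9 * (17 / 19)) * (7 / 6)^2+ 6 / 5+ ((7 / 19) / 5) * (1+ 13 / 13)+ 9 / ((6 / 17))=833 * sqrt(10) / 152+ 5101 / 190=44.18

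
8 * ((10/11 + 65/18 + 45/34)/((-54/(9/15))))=-7868/15147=-0.52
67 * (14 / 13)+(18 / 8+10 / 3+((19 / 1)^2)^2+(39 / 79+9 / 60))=130399.38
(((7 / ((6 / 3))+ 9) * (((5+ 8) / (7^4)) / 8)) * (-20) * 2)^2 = 2640625 / 23059204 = 0.11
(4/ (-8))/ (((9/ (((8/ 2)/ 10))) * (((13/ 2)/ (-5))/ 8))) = 16/ 117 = 0.14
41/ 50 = 0.82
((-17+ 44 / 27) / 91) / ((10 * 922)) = -0.00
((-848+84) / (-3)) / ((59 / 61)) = 46604 / 177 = 263.30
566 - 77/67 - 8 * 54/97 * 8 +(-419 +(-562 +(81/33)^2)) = -350531055/786379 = -445.75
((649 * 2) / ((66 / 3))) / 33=59 / 33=1.79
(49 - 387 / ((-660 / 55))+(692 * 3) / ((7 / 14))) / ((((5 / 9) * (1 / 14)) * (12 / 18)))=160016.85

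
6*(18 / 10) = 54 / 5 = 10.80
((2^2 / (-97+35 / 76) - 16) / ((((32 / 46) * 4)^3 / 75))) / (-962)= 72962325 / 1256972288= 0.06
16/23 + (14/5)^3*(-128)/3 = -8072336/8625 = -935.92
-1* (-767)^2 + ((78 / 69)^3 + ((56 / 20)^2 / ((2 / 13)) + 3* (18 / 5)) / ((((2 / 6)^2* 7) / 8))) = -1251243989169 / 2129225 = -587652.31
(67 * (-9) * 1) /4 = -603 /4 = -150.75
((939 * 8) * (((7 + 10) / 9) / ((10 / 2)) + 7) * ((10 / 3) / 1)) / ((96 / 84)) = 1454824 / 9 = 161647.11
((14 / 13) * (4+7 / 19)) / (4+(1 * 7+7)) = 0.26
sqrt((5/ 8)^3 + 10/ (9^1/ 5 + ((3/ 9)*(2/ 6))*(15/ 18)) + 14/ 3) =sqrt(24533129418)/ 49056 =3.19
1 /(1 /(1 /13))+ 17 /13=18 /13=1.38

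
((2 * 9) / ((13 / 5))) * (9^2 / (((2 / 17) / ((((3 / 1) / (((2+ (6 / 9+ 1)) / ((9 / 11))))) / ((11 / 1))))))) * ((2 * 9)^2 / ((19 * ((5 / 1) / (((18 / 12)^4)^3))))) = 43211719081593 / 336647168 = 128359.07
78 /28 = 39 /14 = 2.79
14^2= 196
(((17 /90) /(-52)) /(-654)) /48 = 17 /146914560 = 0.00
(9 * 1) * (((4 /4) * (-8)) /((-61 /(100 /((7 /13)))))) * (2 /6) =31200 /427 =73.07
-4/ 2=-2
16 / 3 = 5.33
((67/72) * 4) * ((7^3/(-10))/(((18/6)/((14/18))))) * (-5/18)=160867/17496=9.19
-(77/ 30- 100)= 2923/ 30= 97.43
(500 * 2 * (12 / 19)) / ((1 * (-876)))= -1000 / 1387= -0.72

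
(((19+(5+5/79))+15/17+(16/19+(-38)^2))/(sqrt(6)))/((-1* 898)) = -18752287* sqrt(6)/68742798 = -0.67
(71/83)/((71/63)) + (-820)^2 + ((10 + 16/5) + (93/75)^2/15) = 523222191638/778125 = 672414.06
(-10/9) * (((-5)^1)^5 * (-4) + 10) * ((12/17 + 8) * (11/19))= -22629200/323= -70059.44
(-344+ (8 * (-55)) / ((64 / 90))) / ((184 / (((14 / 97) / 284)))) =-0.00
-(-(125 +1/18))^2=-5067001/324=-15638.89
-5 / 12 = -0.42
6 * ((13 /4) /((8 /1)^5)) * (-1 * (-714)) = 13923 /32768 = 0.42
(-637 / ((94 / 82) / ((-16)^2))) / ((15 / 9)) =-20057856 / 235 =-85352.58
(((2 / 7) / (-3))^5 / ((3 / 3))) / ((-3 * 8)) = 4 / 12252303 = 0.00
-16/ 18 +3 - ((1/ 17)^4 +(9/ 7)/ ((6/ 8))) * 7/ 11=8435558/ 8268579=1.02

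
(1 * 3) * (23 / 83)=69 / 83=0.83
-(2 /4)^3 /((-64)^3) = 1 /2097152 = 0.00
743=743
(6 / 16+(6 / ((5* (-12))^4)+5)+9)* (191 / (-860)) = -5930550191 / 1857600000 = -3.19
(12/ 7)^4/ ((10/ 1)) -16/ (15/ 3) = -28048/ 12005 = -2.34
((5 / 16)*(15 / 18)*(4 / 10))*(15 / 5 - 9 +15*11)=265 / 16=16.56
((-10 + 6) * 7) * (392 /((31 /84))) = -921984 /31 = -29741.42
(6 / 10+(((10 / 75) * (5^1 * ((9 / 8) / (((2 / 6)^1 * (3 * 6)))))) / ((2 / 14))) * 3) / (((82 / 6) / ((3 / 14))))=1161 / 22960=0.05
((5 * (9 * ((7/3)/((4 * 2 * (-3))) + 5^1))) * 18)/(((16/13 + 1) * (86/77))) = 15900885/9976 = 1593.91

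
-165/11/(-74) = 15/74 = 0.20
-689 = -689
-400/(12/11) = -1100/3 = -366.67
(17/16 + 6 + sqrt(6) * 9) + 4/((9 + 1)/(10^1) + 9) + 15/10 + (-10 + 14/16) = -13/80 + 9 * sqrt(6) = 21.88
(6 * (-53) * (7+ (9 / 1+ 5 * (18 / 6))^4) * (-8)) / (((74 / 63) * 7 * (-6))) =-17109242.27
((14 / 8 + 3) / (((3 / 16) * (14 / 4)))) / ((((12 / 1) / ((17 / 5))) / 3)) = 6.15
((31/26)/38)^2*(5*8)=4805/122018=0.04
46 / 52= 23 / 26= 0.88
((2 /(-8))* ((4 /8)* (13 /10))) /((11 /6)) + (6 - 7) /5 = -127 /440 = -0.29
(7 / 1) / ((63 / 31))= 31 / 9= 3.44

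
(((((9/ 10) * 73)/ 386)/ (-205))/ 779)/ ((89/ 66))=-21681/ 27430810150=-0.00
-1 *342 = -342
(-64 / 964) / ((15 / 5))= -16 / 723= -0.02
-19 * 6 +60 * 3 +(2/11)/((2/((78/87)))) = 21080/319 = 66.08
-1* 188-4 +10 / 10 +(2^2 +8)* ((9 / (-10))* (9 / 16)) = -7883 / 40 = -197.08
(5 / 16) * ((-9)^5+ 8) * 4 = -295205 / 4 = -73801.25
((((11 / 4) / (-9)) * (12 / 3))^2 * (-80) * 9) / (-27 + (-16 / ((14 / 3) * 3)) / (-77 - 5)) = 555632 / 13941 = 39.86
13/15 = 0.87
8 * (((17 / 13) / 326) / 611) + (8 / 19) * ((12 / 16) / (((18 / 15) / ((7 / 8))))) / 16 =45480191 / 3148732288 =0.01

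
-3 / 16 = -0.19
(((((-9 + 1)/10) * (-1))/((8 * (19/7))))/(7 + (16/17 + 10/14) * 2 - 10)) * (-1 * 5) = -833/1406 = -0.59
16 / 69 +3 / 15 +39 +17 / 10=41.13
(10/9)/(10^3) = 1/900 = 0.00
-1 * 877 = -877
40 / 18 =20 / 9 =2.22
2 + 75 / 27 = 43 / 9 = 4.78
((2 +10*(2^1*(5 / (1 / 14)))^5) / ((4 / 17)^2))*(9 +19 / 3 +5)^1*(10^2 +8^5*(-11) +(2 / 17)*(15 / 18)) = -5124849463782849719491 / 72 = -71178464774761801659.60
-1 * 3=-3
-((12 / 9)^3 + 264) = -7192 / 27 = -266.37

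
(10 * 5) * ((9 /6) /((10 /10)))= 75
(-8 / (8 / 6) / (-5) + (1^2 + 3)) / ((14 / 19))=247 / 35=7.06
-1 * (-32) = 32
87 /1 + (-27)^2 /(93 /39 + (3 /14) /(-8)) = 1360095 /3433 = 396.18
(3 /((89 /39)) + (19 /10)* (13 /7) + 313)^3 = 7764309233424190747 /241804367000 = 32109880.11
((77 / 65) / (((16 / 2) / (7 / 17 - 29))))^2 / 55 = 31827411 / 97682000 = 0.33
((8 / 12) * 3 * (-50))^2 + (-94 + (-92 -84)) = 9730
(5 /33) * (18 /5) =6 /11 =0.55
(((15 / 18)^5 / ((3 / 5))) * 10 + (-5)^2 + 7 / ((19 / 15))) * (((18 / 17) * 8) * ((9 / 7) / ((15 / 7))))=1649899 / 8721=189.19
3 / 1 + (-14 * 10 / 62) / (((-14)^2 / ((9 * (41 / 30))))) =2481 / 868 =2.86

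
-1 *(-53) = 53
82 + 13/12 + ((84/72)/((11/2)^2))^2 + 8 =48008623/527076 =91.08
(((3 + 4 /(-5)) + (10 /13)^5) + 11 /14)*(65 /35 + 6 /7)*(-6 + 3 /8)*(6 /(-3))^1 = 14466640527 /145546856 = 99.40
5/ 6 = 0.83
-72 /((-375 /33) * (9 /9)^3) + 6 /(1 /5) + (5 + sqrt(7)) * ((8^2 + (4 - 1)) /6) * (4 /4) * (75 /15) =335 * sqrt(7) /6 + 236627 /750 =463.22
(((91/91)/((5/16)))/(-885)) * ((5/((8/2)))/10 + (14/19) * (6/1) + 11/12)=-4982/252225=-0.02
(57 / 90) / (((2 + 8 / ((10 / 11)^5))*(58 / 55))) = 653125 / 16186437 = 0.04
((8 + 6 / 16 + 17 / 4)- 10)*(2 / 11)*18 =189 / 22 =8.59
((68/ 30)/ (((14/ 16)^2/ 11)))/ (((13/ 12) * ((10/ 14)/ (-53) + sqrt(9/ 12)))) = 20297728/ 37566893 + 537889792 * sqrt(3)/ 26833495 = 35.26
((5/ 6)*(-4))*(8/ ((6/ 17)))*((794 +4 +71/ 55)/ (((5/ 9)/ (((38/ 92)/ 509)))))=-56797612/ 643885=-88.21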